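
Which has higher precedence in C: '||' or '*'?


'*' is multiplicative (level 10); '||' is logical OR (level 1)
Higher level binds tighter
'*' has higher precedence than '||'


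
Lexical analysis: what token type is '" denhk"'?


Pattern: double-quoted sequence
Type: STRING_LITERAL


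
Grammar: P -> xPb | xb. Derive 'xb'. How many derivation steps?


Derivation: P => xb
Steps: 1


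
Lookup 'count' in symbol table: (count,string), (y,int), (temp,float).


Lookup 'count' → type string


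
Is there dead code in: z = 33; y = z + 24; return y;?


z is read by y's definition; y is returned
No dead code


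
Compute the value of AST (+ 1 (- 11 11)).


Evaluate inner: (- 11 11) = 0
Evaluate root: (+ 1 0) = 1
Result: 1


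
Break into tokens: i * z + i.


Scan left to right, longest-match per lexeme
Tokens: ID(i), OP(*), ID(z), OP(+), ID(i)


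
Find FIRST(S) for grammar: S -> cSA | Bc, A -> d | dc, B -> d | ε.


Per alternative of S: FIRST(cSA) = {c}; FIRST(Bc) = {c, d}
FIRST(S) = {c, d}


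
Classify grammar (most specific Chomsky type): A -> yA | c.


Right-linear: every RHS is a terminal or a terminal followed by one nonterminal
Classification: Type 3 (Regular)


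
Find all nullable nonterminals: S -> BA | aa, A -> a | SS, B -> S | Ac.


A nonterminal is nullable iff some alternative derives ε (directly, or every symbol in it is nullable)
Nullable: {}


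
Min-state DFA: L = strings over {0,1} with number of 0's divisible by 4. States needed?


Track (count of 0) mod 4: states 0..3, accept at 0
Minimal DFA: 4 states


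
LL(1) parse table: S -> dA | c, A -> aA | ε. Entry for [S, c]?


For [S, c]: 'c' ∈ FIRST(c)
Entry: S -> c


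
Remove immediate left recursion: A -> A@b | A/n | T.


Left-recursive alternatives: A@b, A/n; non-recursive: T
Introduce A': A -> TA', A' -> @bA' | /nA' | ε


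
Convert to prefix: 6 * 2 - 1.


left-to-right (same/higher precedence on left): tree is (- (* 6 2) 1)
Prefix: - * 6 2 1


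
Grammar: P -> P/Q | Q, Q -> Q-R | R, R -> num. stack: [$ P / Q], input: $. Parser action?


handle 'P/Q' on top; lookahead ∈ FOLLOW(P) = {/, $}
Action: reduce (P -> P/Q)


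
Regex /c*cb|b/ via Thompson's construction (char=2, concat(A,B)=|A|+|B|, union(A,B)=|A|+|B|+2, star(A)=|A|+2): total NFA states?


Syntax tree has 4 char leaf(s), 1 union(s), 1 star(s)
chars contribute 4×2 = 8; each union adds +2; each star adds +2
Total: 8 + 2 + 2 = 12 states


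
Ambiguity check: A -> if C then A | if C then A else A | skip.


dangling else: 'if C then if C then skip else skip' parses two ways
Ambiguous


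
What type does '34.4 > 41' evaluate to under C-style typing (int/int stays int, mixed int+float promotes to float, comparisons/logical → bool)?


Operand types: float > int
Rule: comparison yields bool
Result type: bool


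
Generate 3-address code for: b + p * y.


Break into single-operator statements:
t1 = p * y
t2 = b + t1


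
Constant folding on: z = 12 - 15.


12 - 15 = -3 at compile time
Optimized: z = -3


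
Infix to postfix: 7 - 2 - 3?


Left to right (same or higher precedence on left)
Postfix: 7 2 - 3 -


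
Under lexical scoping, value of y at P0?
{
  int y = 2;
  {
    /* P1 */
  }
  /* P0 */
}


y declared in the same block as P0
y = 2


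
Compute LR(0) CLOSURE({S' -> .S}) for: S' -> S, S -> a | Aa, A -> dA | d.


Start: S' -> .S
For each item with dot before a nonterminal B, add B -> .γ for every B-production
Closure: [S' -> .S, S -> .a, S -> .Aa, A -> .dA, A -> .d]


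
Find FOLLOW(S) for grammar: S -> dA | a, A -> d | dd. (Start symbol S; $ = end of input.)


$ ∈ FOLLOW(S). For each A -> αBβ: add FIRST(β)\{ε} to FOLLOW(B); if β nullable, add FOLLOW(A).
FOLLOW(S) = {$}


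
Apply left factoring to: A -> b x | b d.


Common prefix: 'b'
Factored: A -> b A', A' -> x | d


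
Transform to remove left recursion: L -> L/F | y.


Left-recursive alternatives: L/F; non-recursive: y
Introduce L': L -> yL', L' -> /FL' | ε


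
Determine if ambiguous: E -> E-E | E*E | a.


'a-a*a' has two parse trees (no precedence encoded between - and *)
Ambiguous


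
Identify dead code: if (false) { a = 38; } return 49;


condition is constant false, so the whole block is unreachable
Dead: 'if (false) { a = 38; }'


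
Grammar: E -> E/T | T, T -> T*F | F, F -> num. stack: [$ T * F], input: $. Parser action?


handle 'T*F' on top
Action: reduce (T -> T*F)


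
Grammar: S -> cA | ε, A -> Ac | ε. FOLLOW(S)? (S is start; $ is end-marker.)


$ ∈ FOLLOW(S). For each A -> αBβ: add FIRST(β)\{ε} to FOLLOW(B); if β nullable, add FOLLOW(A).
FOLLOW(S) = {$}


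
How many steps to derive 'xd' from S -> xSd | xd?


Derivation: S => xd
Steps: 1


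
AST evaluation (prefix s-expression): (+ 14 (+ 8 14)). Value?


Evaluate inner: (+ 8 14) = 22
Evaluate root: (+ 14 22) = 36
Result: 36


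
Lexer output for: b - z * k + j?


Scan left to right, longest-match per lexeme
Tokens: ID(b), OP(-), ID(z), OP(*), ID(k), OP(+), ID(j)


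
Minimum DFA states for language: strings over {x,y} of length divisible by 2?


Track length mod 2: states 0..1, accept at 0
Minimal DFA: 2 states


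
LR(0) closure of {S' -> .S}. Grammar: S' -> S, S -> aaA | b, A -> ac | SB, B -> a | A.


Start: S' -> .S
For each item with dot before a nonterminal B, add B -> .γ for every B-production
Closure: [S' -> .S, S -> .aaA, S -> .b]


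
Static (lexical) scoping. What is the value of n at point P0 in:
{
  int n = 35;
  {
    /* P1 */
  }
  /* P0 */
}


n declared in the same block as P0
n = 35


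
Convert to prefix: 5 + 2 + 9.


left-to-right (same/higher precedence on left): tree is (+ (+ 5 2) 9)
Prefix: + + 5 2 9


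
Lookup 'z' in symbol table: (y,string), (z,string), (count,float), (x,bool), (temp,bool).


Lookup 'z' → type string


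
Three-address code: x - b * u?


Break into single-operator statements:
t1 = b * u
t2 = x - t1


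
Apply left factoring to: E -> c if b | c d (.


Common prefix: 'c'
Factored: E -> c E', E' -> if b | d (


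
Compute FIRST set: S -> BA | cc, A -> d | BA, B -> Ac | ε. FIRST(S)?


Per alternative of S: FIRST(BA) = {d}; FIRST(cc) = {c}
FIRST(S) = {c, d}


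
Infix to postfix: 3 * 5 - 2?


Left to right (same or higher precedence on left)
Postfix: 3 5 * 2 -


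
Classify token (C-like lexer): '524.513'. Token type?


Pattern: digits with a decimal point
Type: FLOAT_LITERAL


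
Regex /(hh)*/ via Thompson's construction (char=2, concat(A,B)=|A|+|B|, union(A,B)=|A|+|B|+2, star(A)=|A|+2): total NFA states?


Syntax tree has 2 char leaf(s), 0 union(s), 1 star(s)
chars contribute 2×2 = 4; each union adds +2; each star adds +2
Total: 4 + 0 + 2 = 6 states


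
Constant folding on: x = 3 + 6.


3 + 6 = 9 at compile time
Optimized: x = 9


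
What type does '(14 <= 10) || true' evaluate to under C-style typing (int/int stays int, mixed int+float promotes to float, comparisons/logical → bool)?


Operand types: bool || bool
Rule: logical operators take bool operands and yield bool
Result type: bool


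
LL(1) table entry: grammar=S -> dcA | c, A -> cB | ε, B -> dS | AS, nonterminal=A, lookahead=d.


For [A, d]: ε is nullable and 'd' ∈ FOLLOW(A)
Entry: A -> ε


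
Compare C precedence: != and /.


'/' is multiplicative (level 10); '!=' is equality (level 6)
Higher level binds tighter
'/' has higher precedence than '!='


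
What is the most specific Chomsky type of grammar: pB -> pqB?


LHS has context (more than one symbol) and |LHS| ≤ |RHS|
Classification: Type 1 (Context-Sensitive)


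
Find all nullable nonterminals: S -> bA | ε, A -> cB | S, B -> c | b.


A nonterminal is nullable iff some alternative derives ε (directly, or every symbol in it is nullable)
Nullable: {A, S}


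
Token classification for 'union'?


Pattern: reserved word
Type: KEYWORD


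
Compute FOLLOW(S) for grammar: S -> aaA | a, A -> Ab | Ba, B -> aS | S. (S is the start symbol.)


$ ∈ FOLLOW(S). For each A -> αBβ: add FIRST(β)\{ε} to FOLLOW(B); if β nullable, add FOLLOW(A).
FOLLOW(S) = {$, a}


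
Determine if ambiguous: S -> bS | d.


right-linear, alternatives start with distinct terminals 'b' vs 'd': unique leftmost derivation
Unambiguous


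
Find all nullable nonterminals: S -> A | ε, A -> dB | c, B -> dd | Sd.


A nonterminal is nullable iff some alternative derives ε (directly, or every symbol in it is nullable)
Nullable: {S}


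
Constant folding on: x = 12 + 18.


12 + 18 = 30 at compile time
Optimized: x = 30


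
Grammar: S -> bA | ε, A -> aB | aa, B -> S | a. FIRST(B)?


Per alternative of B: FIRST(S) = {b, ε}; FIRST(a) = {a}
FIRST(B) = {a, b, ε}


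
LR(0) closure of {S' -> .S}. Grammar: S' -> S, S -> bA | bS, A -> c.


Start: S' -> .S
For each item with dot before a nonterminal B, add B -> .γ for every B-production
Closure: [S' -> .S, S -> .bA, S -> .bS]


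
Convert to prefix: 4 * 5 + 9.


left-to-right (same/higher precedence on left): tree is (+ (* 4 5) 9)
Prefix: + * 4 5 9


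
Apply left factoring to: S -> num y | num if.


Common prefix: 'num'
Factored: S -> num S', S' -> y | if


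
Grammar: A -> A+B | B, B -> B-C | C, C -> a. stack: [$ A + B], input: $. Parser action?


handle 'A+B' on top; lookahead ∈ FOLLOW(A) = {+, $}
Action: reduce (A -> A+B)


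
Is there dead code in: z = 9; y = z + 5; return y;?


z is read by y's definition; y is returned
No dead code


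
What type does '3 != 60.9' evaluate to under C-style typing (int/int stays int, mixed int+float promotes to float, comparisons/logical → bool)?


Operand types: int != float
Rule: comparison yields bool
Result type: bool


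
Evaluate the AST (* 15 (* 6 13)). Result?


Evaluate inner: (* 6 13) = 78
Evaluate root: (* 15 78) = 1170
Result: 1170


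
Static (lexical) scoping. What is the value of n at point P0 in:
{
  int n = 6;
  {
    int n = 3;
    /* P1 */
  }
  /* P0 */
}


n declared in the same block as P0
n = 6


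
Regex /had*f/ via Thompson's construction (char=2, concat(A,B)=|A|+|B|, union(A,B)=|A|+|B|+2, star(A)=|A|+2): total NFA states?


Syntax tree has 4 char leaf(s), 0 union(s), 1 star(s)
chars contribute 4×2 = 8; each union adds +2; each star adds +2
Total: 8 + 0 + 2 = 10 states


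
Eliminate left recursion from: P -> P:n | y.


Left-recursive alternatives: P:n; non-recursive: y
Introduce P': P -> yP', P' -> :nP' | ε


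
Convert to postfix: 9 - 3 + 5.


Left to right (same or higher precedence on left)
Postfix: 9 3 - 5 +


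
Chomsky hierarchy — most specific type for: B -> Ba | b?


Left-linear: every RHS is a terminal or one nonterminal followed by a terminal
Classification: Type 3 (Regular)


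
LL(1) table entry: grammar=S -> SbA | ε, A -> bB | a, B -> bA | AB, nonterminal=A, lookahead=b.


For [A, b]: 'b' ∈ FIRST(bB)
Entry: A -> bB


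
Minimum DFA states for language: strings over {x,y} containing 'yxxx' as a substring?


KMP-style automaton: 4 progress states + 1 absorbing accept = 5
Minimal DFA: 5 states


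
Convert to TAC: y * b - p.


Break into single-operator statements:
t1 = y * b
t2 = t1 - p


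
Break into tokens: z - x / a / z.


Scan left to right, longest-match per lexeme
Tokens: ID(z), OP(-), ID(x), OP(/), ID(a), OP(/), ID(z)


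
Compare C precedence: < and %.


'%' is multiplicative (level 10); '<' is relational (level 7)
Higher level binds tighter
'%' has higher precedence than '<'


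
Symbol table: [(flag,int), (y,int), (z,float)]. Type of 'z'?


Lookup 'z' → type float


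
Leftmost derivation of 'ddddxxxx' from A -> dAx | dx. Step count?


Derivation: A => dAx => ddAxx => dddAxxx => ddddxxxx
Steps: 4


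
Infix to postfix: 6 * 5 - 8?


Left to right (same or higher precedence on left)
Postfix: 6 5 * 8 -


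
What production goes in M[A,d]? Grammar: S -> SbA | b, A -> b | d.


For [A, d]: 'd' ∈ FIRST(d)
Entry: A -> d


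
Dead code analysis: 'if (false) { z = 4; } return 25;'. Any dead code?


condition is constant false, so the whole block is unreachable
Dead: 'if (false) { z = 4; }'


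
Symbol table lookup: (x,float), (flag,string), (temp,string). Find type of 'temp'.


Lookup 'temp' → type string


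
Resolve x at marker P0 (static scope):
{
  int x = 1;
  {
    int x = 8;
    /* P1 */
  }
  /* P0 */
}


x declared in the same block as P0
x = 1


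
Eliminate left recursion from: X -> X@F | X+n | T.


Left-recursive alternatives: X@F, X+n; non-recursive: T
Introduce X': X -> TX', X' -> @FX' | +nX' | ε


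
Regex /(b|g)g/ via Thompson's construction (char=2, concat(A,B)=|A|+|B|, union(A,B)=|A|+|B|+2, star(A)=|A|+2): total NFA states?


Syntax tree has 3 char leaf(s), 1 union(s), 0 star(s)
chars contribute 3×2 = 6; each union adds +2; each star adds +2
Total: 6 + 2 + 0 = 8 states


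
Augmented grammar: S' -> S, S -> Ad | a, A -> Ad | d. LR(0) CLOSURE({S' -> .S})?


Start: S' -> .S
For each item with dot before a nonterminal B, add B -> .γ for every B-production
Closure: [S' -> .S, S -> .Ad, S -> .a, A -> .Ad, A -> .d]


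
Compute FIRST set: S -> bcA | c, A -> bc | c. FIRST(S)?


Per alternative of S: FIRST(bcA) = {b}; FIRST(c) = {c}
FIRST(S) = {b, c}


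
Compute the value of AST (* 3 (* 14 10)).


Evaluate inner: (* 14 10) = 140
Evaluate root: (* 3 140) = 420
Result: 420


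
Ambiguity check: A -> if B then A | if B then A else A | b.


dangling else: 'if B then if B then b else b' parses two ways
Ambiguous


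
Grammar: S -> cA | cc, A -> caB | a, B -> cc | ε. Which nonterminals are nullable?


A nonterminal is nullable iff some alternative derives ε (directly, or every symbol in it is nullable)
Nullable: {B}


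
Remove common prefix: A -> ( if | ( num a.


Common prefix: '('
Factored: A -> ( A', A' -> if | num a


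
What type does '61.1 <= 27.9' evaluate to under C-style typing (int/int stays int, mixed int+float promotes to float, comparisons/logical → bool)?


Operand types: float <= float
Rule: comparison yields bool
Result type: bool


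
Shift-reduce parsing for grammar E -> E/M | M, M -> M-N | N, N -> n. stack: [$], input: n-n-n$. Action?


no handle on stack; shift 'n'
Action: shift


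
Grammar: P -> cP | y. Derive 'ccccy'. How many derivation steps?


Derivation: P => cP => ccP => cccP => ccccP => ccccy
Steps: 5


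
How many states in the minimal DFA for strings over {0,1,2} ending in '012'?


Track the longest suffix of input matching a prefix of '012': 4 classes (prefixes of length 0..3)
Minimal DFA: 4 states


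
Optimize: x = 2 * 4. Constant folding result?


2 * 4 = 8 at compile time
Optimized: x = 8


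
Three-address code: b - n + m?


Break into single-operator statements:
t1 = b - n
t2 = t1 + m


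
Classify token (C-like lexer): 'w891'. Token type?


Pattern: letter/underscore followed by alphanumerics, not a keyword
Type: IDENTIFIER


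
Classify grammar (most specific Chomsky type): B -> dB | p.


Right-linear: every RHS is a terminal or a terminal followed by one nonterminal
Classification: Type 3 (Regular)


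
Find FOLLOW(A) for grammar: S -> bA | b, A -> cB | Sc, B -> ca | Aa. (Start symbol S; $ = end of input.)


$ ∈ FOLLOW(S). For each A -> αBβ: add FIRST(β)\{ε} to FOLLOW(B); if β nullable, add FOLLOW(A).
FOLLOW(A) = {$, a, c}


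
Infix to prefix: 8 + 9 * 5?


'*' binds tighter: tree is (+ 8 (* 9 5))
Prefix: + 8 * 9 5


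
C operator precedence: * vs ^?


'*' is multiplicative (level 10); '^' is bitwise XOR (level 4)
Higher level binds tighter
'*' has higher precedence than '^'


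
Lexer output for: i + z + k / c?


Scan left to right, longest-match per lexeme
Tokens: ID(i), OP(+), ID(z), OP(+), ID(k), OP(/), ID(c)


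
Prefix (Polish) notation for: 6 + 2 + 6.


left-to-right (same/higher precedence on left): tree is (+ (+ 6 2) 6)
Prefix: + + 6 2 6


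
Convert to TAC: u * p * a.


Break into single-operator statements:
t1 = u * p
t2 = t1 * a


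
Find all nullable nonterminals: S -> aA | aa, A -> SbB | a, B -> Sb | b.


A nonterminal is nullable iff some alternative derives ε (directly, or every symbol in it is nullable)
Nullable: {}


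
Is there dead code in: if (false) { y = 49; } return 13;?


condition is constant false, so the whole block is unreachable
Dead: 'if (false) { y = 49; }'


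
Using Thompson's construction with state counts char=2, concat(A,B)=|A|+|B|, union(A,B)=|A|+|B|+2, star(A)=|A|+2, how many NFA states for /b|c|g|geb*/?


Syntax tree has 6 char leaf(s), 3 union(s), 1 star(s)
chars contribute 6×2 = 12; each union adds +2; each star adds +2
Total: 12 + 6 + 2 = 20 states


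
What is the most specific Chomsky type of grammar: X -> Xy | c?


Left-linear: every RHS is a terminal or one nonterminal followed by a terminal
Classification: Type 3 (Regular)


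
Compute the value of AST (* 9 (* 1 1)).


Evaluate inner: (* 1 1) = 1
Evaluate root: (* 9 1) = 9
Result: 9


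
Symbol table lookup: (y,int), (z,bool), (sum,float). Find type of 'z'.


Lookup 'z' → type bool


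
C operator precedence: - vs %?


'%' is multiplicative (level 10); '-' is additive (level 9)
Higher level binds tighter
'%' has higher precedence than '-'


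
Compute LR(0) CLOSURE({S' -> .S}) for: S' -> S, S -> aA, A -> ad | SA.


Start: S' -> .S
For each item with dot before a nonterminal B, add B -> .γ for every B-production
Closure: [S' -> .S, S -> .aA]


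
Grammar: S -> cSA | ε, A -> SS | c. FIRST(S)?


Per alternative of S: FIRST(cSA) = {c}; FIRST(ε) = {ε}
FIRST(S) = {c, ε}


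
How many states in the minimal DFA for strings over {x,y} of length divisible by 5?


Track length mod 5: states 0..4, accept at 0
Minimal DFA: 5 states


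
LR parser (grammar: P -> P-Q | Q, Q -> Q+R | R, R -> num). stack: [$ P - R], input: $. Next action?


'R' (not preceded by Q+) is the handle for Q -> R
Action: reduce (Q -> R)


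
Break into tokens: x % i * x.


Scan left to right, longest-match per lexeme
Tokens: ID(x), OP(%), ID(i), OP(*), ID(x)


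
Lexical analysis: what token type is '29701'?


Pattern: digits only
Type: INTEGER_LITERAL


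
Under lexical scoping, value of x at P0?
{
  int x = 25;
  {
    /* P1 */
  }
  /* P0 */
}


x declared in the same block as P0
x = 25


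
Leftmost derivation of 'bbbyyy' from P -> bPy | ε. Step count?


Derivation: P => bPy => bbPyy => bbbPyyy => bbbyyy
Steps: 4


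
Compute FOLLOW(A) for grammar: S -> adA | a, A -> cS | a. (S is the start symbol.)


$ ∈ FOLLOW(S). For each A -> αBβ: add FIRST(β)\{ε} to FOLLOW(B); if β nullable, add FOLLOW(A).
FOLLOW(A) = {$}


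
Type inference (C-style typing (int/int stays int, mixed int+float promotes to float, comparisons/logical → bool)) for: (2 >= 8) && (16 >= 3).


Operand types: bool && bool
Rule: logical operators take bool operands and yield bool
Result type: bool


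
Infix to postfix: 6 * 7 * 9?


Left to right (same or higher precedence on left)
Postfix: 6 7 * 9 *


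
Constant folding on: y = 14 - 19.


14 - 19 = -5 at compile time
Optimized: y = -5


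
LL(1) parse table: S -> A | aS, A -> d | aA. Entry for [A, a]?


For [A, a]: 'a' ∈ FIRST(aA)
Entry: A -> aA


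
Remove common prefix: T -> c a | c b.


Common prefix: 'c'
Factored: T -> c T', T' -> a | b


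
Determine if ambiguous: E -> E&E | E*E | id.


'id&id*id' has two parse trees (no precedence encoded between & and *)
Ambiguous


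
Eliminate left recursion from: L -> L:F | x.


Left-recursive alternatives: L:F; non-recursive: x
Introduce L': L -> xL', L' -> :FL' | ε


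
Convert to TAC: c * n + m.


Break into single-operator statements:
t1 = c * n
t2 = t1 + m


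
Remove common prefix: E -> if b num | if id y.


Common prefix: 'if'
Factored: E -> if E', E' -> b num | id y


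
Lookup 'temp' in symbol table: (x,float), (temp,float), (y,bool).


Lookup 'temp' → type float


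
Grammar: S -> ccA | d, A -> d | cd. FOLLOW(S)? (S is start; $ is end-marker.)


$ ∈ FOLLOW(S). For each A -> αBβ: add FIRST(β)\{ε} to FOLLOW(B); if β nullable, add FOLLOW(A).
FOLLOW(S) = {$}


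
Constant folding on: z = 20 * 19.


20 * 19 = 380 at compile time
Optimized: z = 380


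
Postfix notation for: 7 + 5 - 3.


Left to right (same or higher precedence on left)
Postfix: 7 5 + 3 -


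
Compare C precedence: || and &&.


'&&' is logical AND (level 2); '||' is logical OR (level 1)
Higher level binds tighter
'&&' has higher precedence than '||'


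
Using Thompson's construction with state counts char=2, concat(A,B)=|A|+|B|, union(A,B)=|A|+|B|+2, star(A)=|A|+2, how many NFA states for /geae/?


Syntax tree has 4 char leaf(s), 0 union(s), 0 star(s)
chars contribute 4×2 = 8; each union adds +2; each star adds +2
Total: 8 + 0 + 0 = 8 states


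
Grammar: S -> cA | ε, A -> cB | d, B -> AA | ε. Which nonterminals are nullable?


A nonterminal is nullable iff some alternative derives ε (directly, or every symbol in it is nullable)
Nullable: {B, S}


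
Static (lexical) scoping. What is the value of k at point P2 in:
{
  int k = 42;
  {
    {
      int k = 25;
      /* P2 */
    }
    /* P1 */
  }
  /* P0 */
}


k declared in the same block as P2
k = 25


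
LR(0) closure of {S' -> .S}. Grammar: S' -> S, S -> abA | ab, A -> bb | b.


Start: S' -> .S
For each item with dot before a nonterminal B, add B -> .γ for every B-production
Closure: [S' -> .S, S -> .abA, S -> .ab]


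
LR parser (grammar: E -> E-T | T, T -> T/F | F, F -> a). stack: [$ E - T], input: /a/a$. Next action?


'/' can extend T; shift to build T -> T/F
Action: shift


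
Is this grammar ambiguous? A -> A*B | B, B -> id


precedence layered via separate nonterminal B: deterministic
Unambiguous


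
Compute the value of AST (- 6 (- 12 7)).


Evaluate inner: (- 12 7) = 5
Evaluate root: (- 6 5) = 1
Result: 1


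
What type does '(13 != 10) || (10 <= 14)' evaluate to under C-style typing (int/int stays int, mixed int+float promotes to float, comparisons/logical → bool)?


Operand types: bool || bool
Rule: logical operators take bool operands and yield bool
Result type: bool


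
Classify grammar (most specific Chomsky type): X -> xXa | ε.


Single nonterminal LHS, but x^n a^n is not regular
Classification: Type 2 (Context-Free)


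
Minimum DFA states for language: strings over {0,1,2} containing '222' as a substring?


KMP-style automaton: 3 progress states + 1 absorbing accept = 4
Minimal DFA: 4 states


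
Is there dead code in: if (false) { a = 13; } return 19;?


condition is constant false, so the whole block is unreachable
Dead: 'if (false) { a = 13; }'


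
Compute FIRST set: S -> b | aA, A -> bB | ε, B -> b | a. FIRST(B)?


Per alternative of B: FIRST(b) = {b}; FIRST(a) = {a}
FIRST(B) = {a, b}


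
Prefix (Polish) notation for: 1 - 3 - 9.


left-to-right (same/higher precedence on left): tree is (- (- 1 3) 9)
Prefix: - - 1 3 9


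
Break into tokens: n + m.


Scan left to right, longest-match per lexeme
Tokens: ID(n), OP(+), ID(m)


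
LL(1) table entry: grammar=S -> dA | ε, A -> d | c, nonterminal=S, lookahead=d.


For [S, d]: 'd' ∈ FIRST(dA)
Entry: S -> dA


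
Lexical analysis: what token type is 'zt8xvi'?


Pattern: letter/underscore followed by alphanumerics, not a keyword
Type: IDENTIFIER


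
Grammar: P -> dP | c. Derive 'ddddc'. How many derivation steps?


Derivation: P => dP => ddP => dddP => ddddP => ddddc
Steps: 5


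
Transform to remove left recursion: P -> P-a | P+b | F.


Left-recursive alternatives: P-a, P+b; non-recursive: F
Introduce P': P -> FP', P' -> -aP' | +bP' | ε


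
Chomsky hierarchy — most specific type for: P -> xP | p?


Right-linear: every RHS is a terminal or a terminal followed by one nonterminal
Classification: Type 3 (Regular)


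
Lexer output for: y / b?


Scan left to right, longest-match per lexeme
Tokens: ID(y), OP(/), ID(b)


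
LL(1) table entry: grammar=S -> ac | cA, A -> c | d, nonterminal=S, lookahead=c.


For [S, c]: 'c' ∈ FIRST(cA)
Entry: S -> cA


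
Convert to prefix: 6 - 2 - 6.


left-to-right (same/higher precedence on left): tree is (- (- 6 2) 6)
Prefix: - - 6 2 6


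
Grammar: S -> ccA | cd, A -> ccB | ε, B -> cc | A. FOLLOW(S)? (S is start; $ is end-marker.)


$ ∈ FOLLOW(S). For each A -> αBβ: add FIRST(β)\{ε} to FOLLOW(B); if β nullable, add FOLLOW(A).
FOLLOW(S) = {$}


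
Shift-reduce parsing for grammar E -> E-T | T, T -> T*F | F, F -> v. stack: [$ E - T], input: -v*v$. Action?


handle 'E-T' on top; lookahead ∈ FOLLOW(E) = {-, $}
Action: reduce (E -> E-T)


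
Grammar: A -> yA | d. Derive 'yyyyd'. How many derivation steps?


Derivation: A => yA => yyA => yyyA => yyyyA => yyyyd
Steps: 5


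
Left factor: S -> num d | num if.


Common prefix: 'num'
Factored: S -> num S', S' -> d | if


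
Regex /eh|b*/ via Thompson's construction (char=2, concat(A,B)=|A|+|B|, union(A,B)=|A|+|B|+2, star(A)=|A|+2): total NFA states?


Syntax tree has 3 char leaf(s), 1 union(s), 1 star(s)
chars contribute 3×2 = 6; each union adds +2; each star adds +2
Total: 6 + 2 + 2 = 10 states


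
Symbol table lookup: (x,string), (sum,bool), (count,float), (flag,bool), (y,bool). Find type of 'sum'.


Lookup 'sum' → type bool


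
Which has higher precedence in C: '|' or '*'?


'*' is multiplicative (level 10); '|' is bitwise OR (level 3)
Higher level binds tighter
'*' has higher precedence than '|'


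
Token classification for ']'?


Pattern: delimiter/punctuation
Type: PUNCTUATION


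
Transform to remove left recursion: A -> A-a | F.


Left-recursive alternatives: A-a; non-recursive: F
Introduce A': A -> FA', A' -> -aA' | ε


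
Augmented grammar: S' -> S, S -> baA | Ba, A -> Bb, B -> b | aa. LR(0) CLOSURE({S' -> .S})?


Start: S' -> .S
For each item with dot before a nonterminal B, add B -> .γ for every B-production
Closure: [S' -> .S, S -> .baA, S -> .Ba, B -> .b, B -> .aa]


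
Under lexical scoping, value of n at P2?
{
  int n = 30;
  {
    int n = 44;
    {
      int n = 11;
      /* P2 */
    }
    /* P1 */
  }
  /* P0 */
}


n declared in the same block as P2
n = 11


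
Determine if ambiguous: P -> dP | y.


right-linear, alternatives start with distinct terminals 'd' vs 'y': unique leftmost derivation
Unambiguous


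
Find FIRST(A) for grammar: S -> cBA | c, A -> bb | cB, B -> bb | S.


Per alternative of A: FIRST(bb) = {b}; FIRST(cB) = {c}
FIRST(A) = {b, c}


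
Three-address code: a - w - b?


Break into single-operator statements:
t1 = a - w
t2 = t1 - b


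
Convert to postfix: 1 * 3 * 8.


Left to right (same or higher precedence on left)
Postfix: 1 3 * 8 *


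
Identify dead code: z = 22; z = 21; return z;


first assignment to z is overwritten before any read
Dead: 'z = 22'


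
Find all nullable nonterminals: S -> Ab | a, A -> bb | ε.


A nonterminal is nullable iff some alternative derives ε (directly, or every symbol in it is nullable)
Nullable: {A}


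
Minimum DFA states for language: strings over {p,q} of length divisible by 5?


Track length mod 5: states 0..4, accept at 0
Minimal DFA: 5 states


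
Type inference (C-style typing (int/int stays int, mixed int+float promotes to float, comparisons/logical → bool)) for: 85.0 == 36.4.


Operand types: float == float
Rule: comparison yields bool
Result type: bool


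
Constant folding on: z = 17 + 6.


17 + 6 = 23 at compile time
Optimized: z = 23


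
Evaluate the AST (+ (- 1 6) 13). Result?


Evaluate inner: (- 1 6) = -5
Evaluate root: (+ -5 13) = 8
Result: 8


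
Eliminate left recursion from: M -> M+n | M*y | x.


Left-recursive alternatives: M+n, M*y; non-recursive: x
Introduce M': M -> xM', M' -> +nM' | *yM' | ε


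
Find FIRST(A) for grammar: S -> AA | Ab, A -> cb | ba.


Per alternative of A: FIRST(cb) = {c}; FIRST(ba) = {b}
FIRST(A) = {b, c}


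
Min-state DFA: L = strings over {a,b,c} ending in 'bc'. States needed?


Track the longest suffix of input matching a prefix of 'bc': 3 classes (prefixes of length 0..2)
Minimal DFA: 3 states


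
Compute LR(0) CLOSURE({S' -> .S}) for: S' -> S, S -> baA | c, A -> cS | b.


Start: S' -> .S
For each item with dot before a nonterminal B, add B -> .γ for every B-production
Closure: [S' -> .S, S -> .baA, S -> .c]


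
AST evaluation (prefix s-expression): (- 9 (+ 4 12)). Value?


Evaluate inner: (+ 4 12) = 16
Evaluate root: (- 9 16) = -7
Result: -7


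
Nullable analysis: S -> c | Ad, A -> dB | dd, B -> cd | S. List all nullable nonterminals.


A nonterminal is nullable iff some alternative derives ε (directly, or every symbol in it is nullable)
Nullable: {}


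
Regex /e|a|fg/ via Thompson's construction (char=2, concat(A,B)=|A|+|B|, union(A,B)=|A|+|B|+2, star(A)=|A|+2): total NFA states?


Syntax tree has 4 char leaf(s), 2 union(s), 0 star(s)
chars contribute 4×2 = 8; each union adds +2; each star adds +2
Total: 8 + 4 + 0 = 12 states


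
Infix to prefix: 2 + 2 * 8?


'*' binds tighter: tree is (+ 2 (* 2 8))
Prefix: + 2 * 2 8


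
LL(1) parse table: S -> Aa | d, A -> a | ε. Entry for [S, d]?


For [S, d]: 'd' ∈ FIRST(d)
Entry: S -> d


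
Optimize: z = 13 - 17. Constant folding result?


13 - 17 = -4 at compile time
Optimized: z = -4


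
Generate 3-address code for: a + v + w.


Break into single-operator statements:
t1 = a + v
t2 = t1 + w


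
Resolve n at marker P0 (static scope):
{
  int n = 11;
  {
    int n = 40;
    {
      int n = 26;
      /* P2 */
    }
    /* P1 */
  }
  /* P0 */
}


n declared in the same block as P0
n = 11


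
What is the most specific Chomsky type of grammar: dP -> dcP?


LHS has context (more than one symbol) and |LHS| ≤ |RHS|
Classification: Type 1 (Context-Sensitive)


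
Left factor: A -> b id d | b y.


Common prefix: 'b'
Factored: A -> b A', A' -> id d | y


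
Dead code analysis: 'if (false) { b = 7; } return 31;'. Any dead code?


condition is constant false, so the whole block is unreachable
Dead: 'if (false) { b = 7; }'


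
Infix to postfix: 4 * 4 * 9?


Left to right (same or higher precedence on left)
Postfix: 4 4 * 9 *


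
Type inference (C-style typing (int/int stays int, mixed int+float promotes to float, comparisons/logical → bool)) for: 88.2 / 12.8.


Operand types: float / float
Rule: mixed int/float promotes to float; int/int stays int
Result type: float


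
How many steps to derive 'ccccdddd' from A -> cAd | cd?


Derivation: A => cAd => ccAdd => cccAddd => ccccdddd
Steps: 4


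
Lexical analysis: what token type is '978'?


Pattern: digits only
Type: INTEGER_LITERAL


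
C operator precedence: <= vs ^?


'<=' is relational (level 7); '^' is bitwise XOR (level 4)
Higher level binds tighter
'<=' has higher precedence than '^'


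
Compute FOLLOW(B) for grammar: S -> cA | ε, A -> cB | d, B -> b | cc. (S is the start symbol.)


$ ∈ FOLLOW(S). For each A -> αBβ: add FIRST(β)\{ε} to FOLLOW(B); if β nullable, add FOLLOW(A).
FOLLOW(B) = {$}


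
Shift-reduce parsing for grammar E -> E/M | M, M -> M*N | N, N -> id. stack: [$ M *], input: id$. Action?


no handle; shift 'id'
Action: shift


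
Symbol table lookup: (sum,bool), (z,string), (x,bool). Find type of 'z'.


Lookup 'z' → type string


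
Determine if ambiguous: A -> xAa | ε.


balanced x^n…a^n: each string has a unique parse
Unambiguous


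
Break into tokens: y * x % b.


Scan left to right, longest-match per lexeme
Tokens: ID(y), OP(*), ID(x), OP(%), ID(b)


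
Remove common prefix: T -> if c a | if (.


Common prefix: 'if'
Factored: T -> if T', T' -> c a | (


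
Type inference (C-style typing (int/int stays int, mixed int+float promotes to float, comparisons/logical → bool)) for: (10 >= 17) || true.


Operand types: bool || bool
Rule: logical operators take bool operands and yield bool
Result type: bool


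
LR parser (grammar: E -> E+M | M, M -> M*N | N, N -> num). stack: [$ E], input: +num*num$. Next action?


shift '+' to continue E -> E+M
Action: shift


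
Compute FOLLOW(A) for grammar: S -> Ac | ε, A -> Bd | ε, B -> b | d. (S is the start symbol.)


$ ∈ FOLLOW(S). For each A -> αBβ: add FIRST(β)\{ε} to FOLLOW(B); if β nullable, add FOLLOW(A).
FOLLOW(A) = {c}


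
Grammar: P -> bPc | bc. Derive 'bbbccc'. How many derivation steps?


Derivation: P => bPc => bbPcc => bbbccc
Steps: 3


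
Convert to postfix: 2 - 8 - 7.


Left to right (same or higher precedence on left)
Postfix: 2 8 - 7 -


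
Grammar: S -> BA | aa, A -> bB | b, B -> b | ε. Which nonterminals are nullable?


A nonterminal is nullable iff some alternative derives ε (directly, or every symbol in it is nullable)
Nullable: {B}


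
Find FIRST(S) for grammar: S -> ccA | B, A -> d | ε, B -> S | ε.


Per alternative of S: FIRST(ccA) = {c}; FIRST(B) = {c, ε}
FIRST(S) = {c, ε}


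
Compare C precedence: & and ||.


'&' is bitwise AND (level 5); '||' is logical OR (level 1)
Higher level binds tighter
'&' has higher precedence than '||'


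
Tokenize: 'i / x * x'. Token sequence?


Scan left to right, longest-match per lexeme
Tokens: ID(i), OP(/), ID(x), OP(*), ID(x)


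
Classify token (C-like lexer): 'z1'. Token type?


Pattern: letter/underscore followed by alphanumerics, not a keyword
Type: IDENTIFIER


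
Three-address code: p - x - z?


Break into single-operator statements:
t1 = p - x
t2 = t1 - z


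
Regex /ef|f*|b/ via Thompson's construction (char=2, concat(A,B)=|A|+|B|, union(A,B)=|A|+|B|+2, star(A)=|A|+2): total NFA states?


Syntax tree has 4 char leaf(s), 2 union(s), 1 star(s)
chars contribute 4×2 = 8; each union adds +2; each star adds +2
Total: 8 + 4 + 2 = 14 states


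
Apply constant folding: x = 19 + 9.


19 + 9 = 28 at compile time
Optimized: x = 28


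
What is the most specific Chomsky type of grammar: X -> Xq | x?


Left-linear: every RHS is a terminal or one nonterminal followed by a terminal
Classification: Type 3 (Regular)


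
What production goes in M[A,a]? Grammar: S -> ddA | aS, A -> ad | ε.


For [A, a]: 'a' ∈ FIRST(ad)
Entry: A -> ad


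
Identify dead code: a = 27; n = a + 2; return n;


a is read by n's definition; n is returned
No dead code


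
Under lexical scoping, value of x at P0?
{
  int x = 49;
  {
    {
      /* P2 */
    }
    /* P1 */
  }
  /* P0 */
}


x declared in the same block as P0
x = 49


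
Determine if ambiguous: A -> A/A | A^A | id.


'id/id^id' has two parse trees (no precedence encoded between / and ^)
Ambiguous


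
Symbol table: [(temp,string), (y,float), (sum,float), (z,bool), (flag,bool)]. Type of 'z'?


Lookup 'z' → type bool


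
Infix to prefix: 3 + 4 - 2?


left-to-right (same/higher precedence on left): tree is (- (+ 3 4) 2)
Prefix: - + 3 4 2


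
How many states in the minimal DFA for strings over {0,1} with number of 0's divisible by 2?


Track (count of 0) mod 2: states 0..1, accept at 0
Minimal DFA: 2 states


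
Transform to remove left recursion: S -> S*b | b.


Left-recursive alternatives: S*b; non-recursive: b
Introduce S': S -> bS', S' -> *bS' | ε


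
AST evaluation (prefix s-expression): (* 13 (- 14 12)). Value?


Evaluate inner: (- 14 12) = 2
Evaluate root: (* 13 2) = 26
Result: 26


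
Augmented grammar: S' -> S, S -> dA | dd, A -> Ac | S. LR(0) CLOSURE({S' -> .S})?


Start: S' -> .S
For each item with dot before a nonterminal B, add B -> .γ for every B-production
Closure: [S' -> .S, S -> .dA, S -> .dd]


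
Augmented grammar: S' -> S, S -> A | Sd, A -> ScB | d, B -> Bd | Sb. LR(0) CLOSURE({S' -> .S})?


Start: S' -> .S
For each item with dot before a nonterminal B, add B -> .γ for every B-production
Closure: [S' -> .S, S -> .A, S -> .Sd, A -> .ScB, A -> .d]


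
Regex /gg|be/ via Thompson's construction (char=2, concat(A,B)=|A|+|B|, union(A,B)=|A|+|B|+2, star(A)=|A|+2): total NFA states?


Syntax tree has 4 char leaf(s), 1 union(s), 0 star(s)
chars contribute 4×2 = 8; each union adds +2; each star adds +2
Total: 8 + 2 + 0 = 10 states


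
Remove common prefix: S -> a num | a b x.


Common prefix: 'a'
Factored: S -> a S', S' -> num | b x


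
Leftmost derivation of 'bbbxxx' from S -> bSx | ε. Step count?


Derivation: S => bSx => bbSxx => bbbSxxx => bbbxxx
Steps: 4


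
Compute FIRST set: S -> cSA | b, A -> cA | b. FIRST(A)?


Per alternative of A: FIRST(cA) = {c}; FIRST(b) = {b}
FIRST(A) = {b, c}


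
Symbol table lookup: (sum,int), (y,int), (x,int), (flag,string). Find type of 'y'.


Lookup 'y' → type int


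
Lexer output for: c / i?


Scan left to right, longest-match per lexeme
Tokens: ID(c), OP(/), ID(i)


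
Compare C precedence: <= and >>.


'>>' is shift (level 8); '<=' is relational (level 7)
Higher level binds tighter
'>>' has higher precedence than '<='


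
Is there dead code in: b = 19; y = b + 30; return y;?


b is read by y's definition; y is returned
No dead code


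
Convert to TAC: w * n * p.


Break into single-operator statements:
t1 = w * n
t2 = t1 * p


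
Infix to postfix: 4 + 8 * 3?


* has higher precedence, evaluate 8*3 first
Postfix: 4 8 3 * +


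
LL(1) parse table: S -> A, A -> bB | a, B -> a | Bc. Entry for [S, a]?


For [S, a]: 'a' ∈ FIRST(A)
Entry: S -> A


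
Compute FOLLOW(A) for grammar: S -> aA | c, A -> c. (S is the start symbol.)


$ ∈ FOLLOW(S). For each A -> αBβ: add FIRST(β)\{ε} to FOLLOW(B); if β nullable, add FOLLOW(A).
FOLLOW(A) = {$}


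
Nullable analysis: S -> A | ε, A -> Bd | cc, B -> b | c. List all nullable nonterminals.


A nonterminal is nullable iff some alternative derives ε (directly, or every symbol in it is nullable)
Nullable: {S}


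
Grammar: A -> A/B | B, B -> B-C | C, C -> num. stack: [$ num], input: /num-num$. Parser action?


'num' on top is the handle for C -> num
Action: reduce (C -> num)


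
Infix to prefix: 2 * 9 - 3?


left-to-right (same/higher precedence on left): tree is (- (* 2 9) 3)
Prefix: - * 2 9 3


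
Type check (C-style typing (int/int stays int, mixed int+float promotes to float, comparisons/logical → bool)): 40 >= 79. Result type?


Operand types: int >= int
Rule: comparison yields bool
Result type: bool


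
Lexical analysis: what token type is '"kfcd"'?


Pattern: double-quoted sequence
Type: STRING_LITERAL


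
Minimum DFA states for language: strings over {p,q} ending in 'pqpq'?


Track the longest suffix of input matching a prefix of 'pqpq': 5 classes (prefixes of length 0..4)
Minimal DFA: 5 states


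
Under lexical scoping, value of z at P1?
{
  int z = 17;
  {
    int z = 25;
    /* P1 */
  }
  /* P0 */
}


z declared in the same block as P1
z = 25
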